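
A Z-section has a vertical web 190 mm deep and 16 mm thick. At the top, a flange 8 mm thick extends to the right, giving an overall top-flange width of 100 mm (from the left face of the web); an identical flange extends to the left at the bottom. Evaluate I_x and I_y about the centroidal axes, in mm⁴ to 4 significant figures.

Split into non-overlapping primitives; take the origin at the lower-left of the bounding box.
Web: 16 × 190, A = 3 040 mm², y = 95 mm, Ī = 9 145 333 mm⁴.
Top flange (beyond web): 84 × 8, A = 672 mm², y = 186 mm, Ī = 3 584 mm⁴.
Bottom flange (beyond web): 84 × 8, A = 672 mm², y = 4 mm, Ī = 3 584 mm⁴.
Centroid: ȳ = ΣA·y / ΣA = 95 mm.
Transfer each piece to the centroidal x-axis using Ī + A·d² with d = y − 95:
  web: d = 0 mm → contributes +9 145 333 mm⁴
  top flange (beyond web): d = 91 mm → contributes +5 568 416 mm⁴
  bottom flange (beyond web): d = -91 mm → contributes +5 568 416 mm⁴
Total I = 20 282 165 mm⁴.
For the y-axis: x̄ = 92 mm.
Repeating about the centroidal y-axis gives I_y = 4 215 125 mm⁴.

I_x ≈ 2.028 × 10⁷ mm⁴, I_y ≈ 4.215 × 10⁶ mm⁴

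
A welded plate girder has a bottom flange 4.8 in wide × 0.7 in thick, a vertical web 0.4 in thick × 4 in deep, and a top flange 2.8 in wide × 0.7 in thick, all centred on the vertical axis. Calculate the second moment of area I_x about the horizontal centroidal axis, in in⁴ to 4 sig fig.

Decompose the section into non-overlapping parts with the origin at the bottom-left of its bounding rectangle.
Bottom plate: 4.8 × 0.7, A = 3.36 in², y = 0.35 in, Ī = 0.1372 in⁴.
Web plate: 0.4 × 4, A = 1.6 in², y = 2.7 in, Ī = 2.13333 in⁴.
Top plate: 2.8 × 0.7, A = 1.96 in², y = 5.05 in, Ī = 0.0800333 in⁴.
Centroid: ȳ = ΣA·y / ΣA = 2.22457 in.
Transfer each piece to the horizontal centroidal axis using Ī + A·d² with d = y − 2.22457:
  bottom plate: d = -1.87457 in → contributes +11.9442 in⁴
  web plate: d = 0.475434 in → contributes +2.49499 in⁴
  top plate: d = 2.82543 in → contributes +15.7269 in⁴
Total I = 30.1661 in⁴.

I_x ≈ 30.17 in⁴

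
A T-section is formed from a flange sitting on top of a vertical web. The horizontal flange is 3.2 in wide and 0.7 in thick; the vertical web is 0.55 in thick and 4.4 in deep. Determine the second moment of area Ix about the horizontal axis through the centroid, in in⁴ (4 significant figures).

Ix ≈ 11.56 in⁴

Treat the section as a set of non-overlapping primitives; coordinates are from the bounding-box lower-left.
Flange: 3.2 × 0.7, A = 2.24 in², y = 4.75 in, Ī = 0.0914667 in⁴.
Web: 0.55 × 4.4, A = 2.42 in², y = 2.2 in, Ī = 3.90427 in⁴.
Centroid: ȳ = ΣA·y / ΣA = 3.42575 in.
Transfer each piece to the horizontal axis through the centroid using Ī + A·d² with d = y − 3.42575:
  flange: d = 1.32425 in → contributes +4.01961 in⁴
  web: d = -1.22575 in → contributes +7.54023 in⁴
Total I = 11.5598 in⁴.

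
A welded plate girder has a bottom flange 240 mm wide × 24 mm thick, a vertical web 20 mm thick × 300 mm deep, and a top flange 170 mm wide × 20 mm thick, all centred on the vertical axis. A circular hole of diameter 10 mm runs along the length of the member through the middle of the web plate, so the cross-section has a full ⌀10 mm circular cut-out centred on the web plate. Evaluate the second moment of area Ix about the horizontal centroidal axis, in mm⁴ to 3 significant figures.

Split into non-overlapping primitives; take the origin at the lower-left of the bounding box.
Bottom plate: 240 × 24, A = 5 760 mm², y = 12 mm, Ī = 276 480 mm⁴.
Web plate: 20 × 300, A = 6 000 mm², y = 174 mm, Ī = 45 000 000 mm⁴.
Top plate: 170 × 20, A = 3 400 mm², y = 334 mm, Ī = 113 333 mm⁴.
Hole (subtracted): ⌀10, A = 78.54 mm², y = 174 mm, Ī = 490.87 mm⁴.
Centroid: ȳ = ΣA·y / ΣA = 148.2 mm.
Transfer each piece to the horizontal centroidal axis using Ī + A·d² with d = y − 148.2:
  bottom plate: d = -136.2 mm → contributes +107 125 108 mm⁴
  web plate: d = 25.801 mm → contributes +48 994 216 mm⁴
  top plate: d = 185.8 mm → contributes +117 488 445 mm⁴
  hole: d = 25.801 mm → contributes −52 775 mm⁴
Total I = 273 554 994 mm⁴.

Ix ≈ 2.74 × 10⁸ mm⁴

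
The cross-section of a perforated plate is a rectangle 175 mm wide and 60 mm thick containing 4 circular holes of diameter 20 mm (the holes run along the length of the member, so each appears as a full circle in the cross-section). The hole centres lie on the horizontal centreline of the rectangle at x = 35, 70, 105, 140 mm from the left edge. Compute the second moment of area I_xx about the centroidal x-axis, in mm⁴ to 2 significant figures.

I_xx ≈ 3.1 × 10⁶ mm⁴

Decompose the section into non-overlapping parts with the origin at the bottom-left of its bounding rectangle.
Plate: 175 × 60, A = 10 500 mm², y = 30 mm, Ī = 3 150 000 mm⁴.
Hole 1 (subtracted): ⌀20, A = 314.2 mm², y = 30 mm, Ī = 7 854 mm⁴.
Hole 2 (subtracted): ⌀20, A = 314.2 mm², y = 30 mm, Ī = 7 854 mm⁴.
Hole 3 (subtracted): ⌀20, A = 314.2 mm², y = 30 mm, Ī = 7 854 mm⁴.
Hole 4 (subtracted): ⌀20, A = 314.2 mm², y = 30 mm, Ī = 7 854 mm⁴.
By symmetry the centroid is at mid-height, ȳ = 30 mm.
All pieces are centred on the centroidal x-axis, so I = ΣĪ (holes subtracted) = 3 118 584 mm⁴.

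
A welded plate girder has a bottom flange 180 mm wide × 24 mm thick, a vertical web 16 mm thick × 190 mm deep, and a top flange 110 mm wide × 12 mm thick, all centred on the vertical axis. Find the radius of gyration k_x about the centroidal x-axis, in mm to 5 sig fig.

k_x ≈ 83.023 mm

Decompose the section into non-overlapping parts with the origin at the bottom-left of its bounding rectangle.
Bottom plate: 180 × 24, A = 4 320 mm², y = 12 mm, Ī = 207 360 mm⁴.
Web plate: 16 × 190, A = 3 040 mm², y = 119 mm, Ī = 9 145 333 mm⁴.
Top plate: 110 × 12, A = 1 320 mm², y = 220 mm, Ī = 15 840 mm⁴.
Centroid: ȳ = ΣA·y / ΣA = 81.10599 mm.
Transfer each piece to the centroidal x-axis using Ī + A·d² with d = y − 81.10599:
  bottom plate: d = -69.10599 mm → contributes +20 838 116 mm⁴
  web plate: d = 37.89401 mm → contributes +13 510 639 mm⁴
  top plate: d = 138.894 mm → contributes +25 480 680 mm⁴
Total I = 59 829 436 mm⁴.
Radius of gyration: k = √(I/A) = √(59 829 436 / 8 680) = 83.02284 mm.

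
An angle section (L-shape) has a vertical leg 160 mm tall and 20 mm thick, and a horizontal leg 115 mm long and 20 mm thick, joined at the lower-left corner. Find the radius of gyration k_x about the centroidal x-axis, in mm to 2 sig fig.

Break the section into simple shapes (no overlaps), measuring from the bottom-left corner of the bounding box.
Vertical leg: 20 × 160, A = 3 200 mm², y = 80 mm, Ī = 6 826 667 mm⁴.
Horizontal leg (remainder): 95 × 20, A = 1 900 mm², y = 10 mm, Ī = 63 333 mm⁴.
Centroid: ȳ = ΣA·y / ΣA = 53.92 mm.
Transfer each piece to the centroidal x-axis using Ī + A·d² with d = y − 53.92:
  vertical leg: d = 26.08 mm → contributes +9 002 937 mm⁴
  horizontal leg (remainder): d = -43.92 mm → contributes +3 728 631 mm⁴
Total I = 12 731 569 mm⁴.
Radius of gyration: k = √(I/A) = √(12 731 569 / 5 100) = 49.96 mm.

k_x ≈ 50 mm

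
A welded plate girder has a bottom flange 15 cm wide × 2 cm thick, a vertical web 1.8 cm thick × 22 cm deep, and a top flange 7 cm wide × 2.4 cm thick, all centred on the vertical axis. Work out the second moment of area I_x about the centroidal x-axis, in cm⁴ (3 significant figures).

I_x ≈ 8160 cm⁴

Treat the section as a set of non-overlapping primitives; coordinates are from the bounding-box lower-left.
Bottom plate: 15 × 2, A = 30 cm², y = 1 cm, Ī = 10 cm⁴.
Web plate: 1.8 × 22, A = 39.6 cm², y = 13 cm, Ī = 1597.2 cm⁴.
Top plate: 7 × 2.4, A = 16.8 cm², y = 25.2 cm, Ī = 8.064 cm⁴.
Centroid: ȳ = ΣA·y / ΣA = 11.206 cm.
Transfer each piece to the centroidal x-axis using Ī + A·d² with d = y − 11.206:
  bottom plate: d = -10.206 cm → contributes +3134.6 cm⁴
  web plate: d = 1.7944 cm → contributes +1724.7 cm⁴
  top plate: d = 13.994 cm → contributes +3298.3 cm⁴
Total I = 8157.6 cm⁴.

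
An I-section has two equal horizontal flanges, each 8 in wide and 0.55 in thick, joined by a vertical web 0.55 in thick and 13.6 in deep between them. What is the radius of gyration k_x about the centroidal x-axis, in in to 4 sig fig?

Break the section into simple shapes (no overlaps), measuring from the bottom-left corner of the bounding box.
Bottom flange: 8 × 0.55, A = 4.4 in², y = 0.275 in, Ī = 0.110917 in⁴.
Web: 0.55 × 13.6, A = 7.48 in², y = 7.35 in, Ī = 115.292 in⁴.
Top flange: 8 × 0.55, A = 4.4 in², y = 14.425 in, Ī = 0.110917 in⁴.
By symmetry the centroid is at mid-height, ȳ = 7.35 in.
Transfer each piece to the centroidal x-axis using Ī + A·d² with d = y − 7.35:
  bottom flange: d = -7.075 in → contributes +220.356 in⁴
  web: d = 0 in → contributes +115.292 in⁴
  top flange: d = 7.075 in → contributes +220.356 in⁴
Total I = 556.003 in⁴.
Radius of gyration: k = √(I/A) = √(556.003 / 16.28) = 5.84402 in.

k_x ≈ 5.844 in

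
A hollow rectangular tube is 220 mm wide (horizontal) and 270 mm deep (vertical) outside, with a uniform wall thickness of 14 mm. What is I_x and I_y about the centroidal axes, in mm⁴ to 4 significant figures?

I_x ≈ 1.341 × 10⁸ mm⁴, I_y ≈ 9.684 × 10⁷ mm⁴

Split into non-overlapping primitives; take the origin at the lower-left of the bounding box.
Outer rectangle: 220 × 270, A = 59 400 mm², y = 135 mm, Ī = 360 855 000 mm⁴.
Inner void (subtracted): 192 × 242, A = 46 464 mm², y = 135 mm, Ī = 226 759 808 mm⁴.
By symmetry the centroid is at mid-height, ȳ = 135 mm.
All pieces are centred on the centroidal x-axis, so I = ΣĪ (holes subtracted) = 134 095 192 mm⁴.
Repeating about the centroidal y-axis gives I_y = 96 842 592 mm⁴.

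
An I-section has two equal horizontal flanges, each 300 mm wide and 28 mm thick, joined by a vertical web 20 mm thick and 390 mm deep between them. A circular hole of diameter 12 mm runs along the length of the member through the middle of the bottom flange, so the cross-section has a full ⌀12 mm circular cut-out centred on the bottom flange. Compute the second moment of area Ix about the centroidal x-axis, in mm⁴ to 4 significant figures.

Decompose the section into non-overlapping parts with the origin at the bottom-left of its bounding rectangle.
Bottom flange: 300 × 28, A = 8 400 mm², y = 14 mm, Ī = 548 800 mm⁴.
Web: 20 × 390, A = 7 800 mm², y = 223 mm, Ī = 98 865 000 mm⁴.
Top flange: 300 × 28, A = 8 400 mm², y = 432 mm, Ī = 548 800 mm⁴.
Hole (subtracted): ⌀12, A = 113.097 mm², y = 14 mm, Ī = 1017.88 mm⁴.
Centroid: ȳ = ΣA·y / ΣA = 223.965 mm.
Transfer each piece to the centroidal x-axis using Ī + A·d² with d = y − 223.965:
  bottom flange: d = -209.965 mm → contributes +370 866 408 mm⁴
  web: d = -0.965306 mm → contributes +98 872 268 mm⁴
  top flange: d = 208.035 mm → contributes +364 087 646 mm⁴
  hole: d = -209.965 mm → contributes −4 986 962 mm⁴
Total I = 828 839 360 mm⁴.

Ix ≈ 8.288 × 10⁸ mm⁴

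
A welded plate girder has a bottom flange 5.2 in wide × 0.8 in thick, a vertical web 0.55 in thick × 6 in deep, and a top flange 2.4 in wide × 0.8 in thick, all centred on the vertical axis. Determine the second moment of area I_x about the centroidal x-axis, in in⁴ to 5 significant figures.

Decompose the section into non-overlapping parts with the origin at the bottom-left of its bounding rectangle.
Bottom plate: 5.2 × 0.8, A = 4.16 in², y = 0.4 in, Ī = 0.2218667 in⁴.
Web plate: 0.55 × 6, A = 3.3 in², y = 3.8 in, Ī = 9.9 in⁴.
Top plate: 2.4 × 0.8, A = 1.92 in², y = 7.2 in, Ī = 0.1024 in⁴.
Centroid: ȳ = ΣA·y / ΣA = 2.98806 in.
Transfer each piece to the centroidal x-axis using Ī + A·d² with d = y − 2.98806:
  bottom plate: d = -2.58806 in → contributes +28.08577 in⁴
  web plate: d = 0.8119403 in → contributes +12.07552 in⁴
  top plate: d = 4.21194 in → contributes +34.16405 in⁴
Total I = 74.32533 in⁴.

I_x ≈ 74.325 in⁴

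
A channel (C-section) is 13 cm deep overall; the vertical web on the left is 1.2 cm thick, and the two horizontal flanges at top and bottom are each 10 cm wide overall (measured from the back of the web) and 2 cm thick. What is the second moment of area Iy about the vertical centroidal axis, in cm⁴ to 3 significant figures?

Break the section into simple shapes (no overlaps), measuring from the bottom-left corner of the bounding box.
Web: 1.2 × 13, A = 15.6 cm², x = 0.6 cm, Ī = 1.872 cm⁴.
Top flange (beyond web): 8.8 × 2, A = 17.6 cm², x = 5.6 cm, Ī = 113.58 cm⁴.
Bottom flange (beyond web): 8.8 × 2, A = 17.6 cm², x = 5.6 cm, Ī = 113.58 cm⁴.
Centroid: x̄ = ΣA·x / ΣA = 4.0646 cm.
Transfer each piece to the vertical centroidal axis using Ī + A·d² with d = x − 4.0646:
  web: d = -3.4646 cm → contributes +189.12 cm⁴
  top flange (beyond web): d = 1.5354 cm → contributes +155.07 cm⁴
  bottom flange (beyond web): d = 1.5354 cm → contributes +155.07 cm⁴
Total I = 499.27 cm⁴.

Iy ≈ 499 cm⁴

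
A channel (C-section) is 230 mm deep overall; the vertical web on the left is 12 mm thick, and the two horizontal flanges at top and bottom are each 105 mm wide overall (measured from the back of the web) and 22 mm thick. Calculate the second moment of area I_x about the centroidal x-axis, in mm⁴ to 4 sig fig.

I_x ≈ 5.659 × 10⁷ mm⁴

Break the section into simple shapes (no overlaps), measuring from the bottom-left corner of the bounding box.
Web: 12 × 230, A = 2 760 mm², y = 115 mm, Ī = 12 167 000 mm⁴.
Top flange (beyond web): 93 × 22, A = 2 046 mm², y = 219 mm, Ī = 82 522 mm⁴.
Bottom flange (beyond web): 93 × 22, A = 2 046 mm², y = 11 mm, Ī = 82 522 mm⁴.
By symmetry the centroid is at mid-height, ȳ = 115 mm.
Transfer each piece to the centroidal x-axis using Ī + A·d² with d = y − 115:
  web: d = 0 mm → contributes +12 167 000 mm⁴
  top flange (beyond web): d = 104 mm → contributes +22 212 058 mm⁴
  bottom flange (beyond web): d = -104 mm → contributes +22 212 058 mm⁴
Total I = 56 591 116 mm⁴.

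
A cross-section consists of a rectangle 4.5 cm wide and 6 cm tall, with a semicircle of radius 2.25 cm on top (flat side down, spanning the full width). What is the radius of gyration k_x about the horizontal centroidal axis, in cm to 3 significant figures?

Treat the section as a set of non-overlapping primitives; coordinates are from the bounding-box lower-left.
Rectangular body: 4.5 × 6, A = 27 cm², y = 3 cm, Ī = 81 cm⁴.
Semicircular cap: semicircle r = 2.25, A = 7.9522 cm², y = 6.9549 cm, Ī = 2.813 cm⁴.
Centroid: ȳ = ΣA·y / ΣA = 3.8998 cm.
Transfer each piece to the horizontal centroidal axis using Ī + A·d² with d = y − 3.8998:
  rectangular body: d = -0.89981 cm → contributes +102.86 cm⁴
  semicircular cap: d = 3.0551 cm → contributes +77.037 cm⁴
Total I = 179.9 cm⁴.
Radius of gyration: k = √(I/A) = √(179.9 / 34.952) = 2.2687 cm.

k_x ≈ 2.27 cm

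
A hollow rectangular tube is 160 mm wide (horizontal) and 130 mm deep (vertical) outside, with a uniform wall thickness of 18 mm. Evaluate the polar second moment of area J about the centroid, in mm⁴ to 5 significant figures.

J ≈ 5.0149 × 10⁷ mm⁴

Break the section into simple shapes (no overlaps), measuring from the bottom-left corner of the bounding box.
Outer rectangle: 160 × 130, A = 20 800 mm², y = 65 mm, Ī = 29 293 333 mm⁴.
Inner void (subtracted): 124 × 94, A = 11 656 mm², y = 65 mm, Ī = 8 582 701 mm⁴.
By symmetry the centroid is at mid-height, ȳ = 65 mm.
All pieces are centred on the centroidal x-axis, so I = ΣĪ (holes subtracted) = 20 710 632 mm⁴.
Repeating about the centroidal y-axis gives I_y = 29 438 112 mm⁴.
Polar second moment: J = I_x + I_y = 50 148 744 mm⁴.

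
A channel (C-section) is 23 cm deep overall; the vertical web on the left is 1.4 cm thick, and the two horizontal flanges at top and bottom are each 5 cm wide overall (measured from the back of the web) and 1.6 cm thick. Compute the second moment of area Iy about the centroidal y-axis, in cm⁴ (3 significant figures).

Iy ≈ 70.7 cm⁴

Split into non-overlapping primitives; take the origin at the lower-left of the bounding box.
Web: 1.4 × 23, A = 32.2 cm², x = 0.7 cm, Ī = 5.2593 cm⁴.
Top flange (beyond web): 3.6 × 1.6, A = 5.76 cm², x = 3.2 cm, Ī = 6.2208 cm⁴.
Bottom flange (beyond web): 3.6 × 1.6, A = 5.76 cm², x = 3.2 cm, Ī = 6.2208 cm⁴.
Centroid: x̄ = ΣA·x / ΣA = 1.3587 cm.
Transfer each piece to the centroidal y-axis using Ī + A·d² with d = x − 1.3587:
  web: d = -0.65874 cm → contributes +19.232 cm⁴
  top flange (beyond web): d = 1.8413 cm → contributes +25.749 cm⁴
  bottom flange (beyond web): d = 1.8413 cm → contributes +25.749 cm⁴
Total I = 70.729 cm⁴.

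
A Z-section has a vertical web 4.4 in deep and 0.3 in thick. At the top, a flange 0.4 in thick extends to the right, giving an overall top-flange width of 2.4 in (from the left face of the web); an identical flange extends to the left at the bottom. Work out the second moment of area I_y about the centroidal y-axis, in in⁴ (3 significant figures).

I_y ≈ 3.05 in⁴

Break the section into simple shapes (no overlaps), measuring from the bottom-left corner of the bounding box.
Web: 0.3 × 4.4, A = 1.32 in², x = 2.25 in, Ī = 0.0099 in⁴.
Top flange (beyond web): 2.1 × 0.4, A = 0.84 in², x = 3.45 in, Ī = 0.3087 in⁴.
Bottom flange (beyond web): 2.1 × 0.4, A = 0.84 in², x = 1.05 in, Ī = 0.3087 in⁴.
Centroid: x̄ = ΣA·x / ΣA = 2.25 in.
Transfer each piece to the centroidal y-axis using Ī + A·d² with d = x − 2.25:
  web: d = 0 in → contributes +0.0099 in⁴
  top flange (beyond web): d = 1.2 in → contributes +1.5183 in⁴
  bottom flange (beyond web): d = -1.2 in → contributes +1.5183 in⁴
Total I = 3.0465 in⁴.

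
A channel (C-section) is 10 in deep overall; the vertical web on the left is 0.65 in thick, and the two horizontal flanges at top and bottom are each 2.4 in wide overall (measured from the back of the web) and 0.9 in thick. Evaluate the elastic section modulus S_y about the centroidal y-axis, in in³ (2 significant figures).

S_y ≈ 2.4 in³

Split into non-overlapping primitives; take the origin at the lower-left of the bounding box.
Web: 0.65 × 10, A = 6.5 in², x = 0.325 in, Ī = 0.2289 in⁴.
Top flange (beyond web): 1.75 × 0.9, A = 1.575 in², x = 1.525 in, Ī = 0.402 in⁴.
Bottom flange (beyond web): 1.75 × 0.9, A = 1.575 in², x = 1.525 in, Ī = 0.402 in⁴.
Centroid: x̄ = ΣA·x / ΣA = 0.7167 in.
Transfer each piece to the centroidal y-axis using Ī + A·d² with d = x − 0.7167:
  web: d = -0.3917 in → contributes +1.226 in⁴
  top flange (beyond web): d = 0.8083 in → contributes +1.431 in⁴
  bottom flange (beyond web): d = 0.8083 in → contributes +1.431 in⁴
Total I = 4.088 in⁴.
Extreme fibre distance c = 1.683 in; S = I/c = 2.429 in³.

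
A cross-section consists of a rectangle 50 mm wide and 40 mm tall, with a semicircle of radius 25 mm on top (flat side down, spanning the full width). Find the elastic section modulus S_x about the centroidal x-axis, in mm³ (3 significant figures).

Break the section into simple shapes (no overlaps), measuring from the bottom-left corner of the bounding box.
Rectangular body: 50 × 40, A = 2 000 mm², y = 20 mm, Ī = 266 667 mm⁴.
Semicircular cap: semicircle r = 25, A = 981.75 mm², y = 50.61 mm, Ī = 42 874 mm⁴.
Centroid: ȳ = ΣA·y / ΣA = 30.079 mm.
Transfer each piece to the centroidal x-axis using Ī + A·d² with d = y − 30.079:
  rectangular body: d = -10.079 mm → contributes +469 820 mm⁴
  semicircular cap: d = 20.532 mm → contributes +456 734 mm⁴
Total I = 926 554 mm⁴.
Extreme fibre distance c = 34.921 mm; S = I/c = 26 533 mm³.

S_x ≈ 2.65 × 10⁴ mm³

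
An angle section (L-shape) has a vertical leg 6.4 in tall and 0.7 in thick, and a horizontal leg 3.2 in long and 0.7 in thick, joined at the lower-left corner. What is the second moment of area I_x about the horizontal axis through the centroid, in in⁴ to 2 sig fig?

I_x ≈ 26 in⁴

Break the section into simple shapes (no overlaps), measuring from the bottom-left corner of the bounding box.
Vertical leg: 0.7 × 6.4, A = 4.48 in², y = 3.2 in, Ī = 15.29 in⁴.
Horizontal leg (remainder): 2.5 × 0.7, A = 1.75 in², y = 0.35 in, Ī = 0.07146 in⁴.
Centroid: ȳ = ΣA·y / ΣA = 2.399 in.
Transfer each piece to the horizontal axis through the centroid using Ī + A·d² with d = y − 2.399:
  vertical leg: d = 0.8006 in → contributes +18.16 in⁴
  horizontal leg (remainder): d = -2.049 in → contributes +7.422 in⁴
Total I = 25.58 in⁴.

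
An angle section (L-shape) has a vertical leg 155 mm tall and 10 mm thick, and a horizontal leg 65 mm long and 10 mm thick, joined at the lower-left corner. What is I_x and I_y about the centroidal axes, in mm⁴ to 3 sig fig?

I_x ≈ 5.24 × 10⁶ mm⁴, I_y ≈ 5.80 × 10⁵ mm⁴

Decompose the section into non-overlapping parts with the origin at the bottom-left of its bounding rectangle.
Vertical leg: 10 × 155, A = 1 550 mm², y = 77.5 mm, Ī = 3 103 229 mm⁴.
Horizontal leg (remainder): 55 × 10, A = 550 mm², y = 5 mm, Ī = 4583.3 mm⁴.
Centroid: ȳ = ΣA·y / ΣA = 58.512 mm.
Transfer each piece to the centroidal x-axis using Ī + A·d² with d = y − 58.512:
  vertical leg: d = 18.988 mm → contributes +3 662 078 mm⁴
  horizontal leg (remainder): d = -53.512 mm → contributes +1 579 522 mm⁴
Total I = 5 241 600 mm⁴.
For the y-axis: x̄ = 13.512 mm.
Repeating about the centroidal y-axis gives I_y = 580 350 mm⁴.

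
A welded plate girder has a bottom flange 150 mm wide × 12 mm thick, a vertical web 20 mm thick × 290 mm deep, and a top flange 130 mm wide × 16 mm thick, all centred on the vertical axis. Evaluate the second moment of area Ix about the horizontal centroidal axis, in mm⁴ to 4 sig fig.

Treat the section as a set of non-overlapping primitives; coordinates are from the bounding-box lower-left.
Bottom plate: 150 × 12, A = 1 800 mm², y = 6 mm, Ī = 21 600 mm⁴.
Web plate: 20 × 290, A = 5 800 mm², y = 157 mm, Ī = 40 648 333 mm⁴.
Top plate: 130 × 16, A = 2 080 mm², y = 310 mm, Ī = 44373.3 mm⁴.
Centroid: ȳ = ΣA·y / ΣA = 161.798 mm.
Transfer each piece to the horizontal centroidal axis using Ī + A·d² with d = y − 161.798:
  bottom plate: d = -155.798 mm → contributes +43 712 761 mm⁴
  web plate: d = -4.79752 mm → contributes +40 781 827 mm⁴
  top plate: d = 148.202 mm → contributes +45 729 441 mm⁴
Total I = 130 224 030 mm⁴.

Ix ≈ 1.302 × 10⁸ mm⁴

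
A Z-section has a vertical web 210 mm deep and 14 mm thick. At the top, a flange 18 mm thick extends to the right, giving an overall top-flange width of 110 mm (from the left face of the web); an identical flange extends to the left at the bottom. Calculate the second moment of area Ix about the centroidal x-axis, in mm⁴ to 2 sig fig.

Ix ≈ 4.3 × 10⁷ mm⁴

Treat the section as a set of non-overlapping primitives; coordinates are from the bounding-box lower-left.
Web: 14 × 210, A = 2 940 mm², y = 105 mm, Ī = 10 804 500 mm⁴.
Top flange (beyond web): 96 × 18, A = 1 728 mm², y = 201 mm, Ī = 46 656 mm⁴.
Bottom flange (beyond web): 96 × 18, A = 1 728 mm², y = 9 mm, Ī = 46 656 mm⁴.
Centroid: ȳ = ΣA·y / ΣA = 105 mm.
Transfer each piece to the centroidal x-axis using Ī + A·d² with d = y − 105:
  web: d = 0 mm → contributes +10 804 500 mm⁴
  top flange (beyond web): d = 96 mm → contributes +15 971 904 mm⁴
  bottom flange (beyond web): d = -96 mm → contributes +15 971 904 mm⁴
Total I = 42 748 308 mm⁴.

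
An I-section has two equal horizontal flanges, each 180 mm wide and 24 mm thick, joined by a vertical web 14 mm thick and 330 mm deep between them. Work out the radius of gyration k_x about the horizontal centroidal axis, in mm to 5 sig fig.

k_x ≈ 153.64 mm

Split into non-overlapping primitives; take the origin at the lower-left of the bounding box.
Bottom flange: 180 × 24, A = 4 320 mm², y = 12 mm, Ī = 207 360 mm⁴.
Web: 14 × 330, A = 4 620 mm², y = 189 mm, Ī = 41 926 500 mm⁴.
Top flange: 180 × 24, A = 4 320 mm², y = 366 mm, Ī = 207 360 mm⁴.
By symmetry the centroid is at mid-height, ȳ = 189 mm.
Transfer each piece to the horizontal centroidal axis using Ī + A·d² with d = y − 189:
  bottom flange: d = -177 mm → contributes +135 548 640 mm⁴
  web: d = 0 mm → contributes +41 926 500 mm⁴
  top flange: d = 177 mm → contributes +135 548 640 mm⁴
Total I = 313 023 780 mm⁴.
Radius of gyration: k = √(I/A) = √(313 023 780 / 13 260) = 153.6445 mm.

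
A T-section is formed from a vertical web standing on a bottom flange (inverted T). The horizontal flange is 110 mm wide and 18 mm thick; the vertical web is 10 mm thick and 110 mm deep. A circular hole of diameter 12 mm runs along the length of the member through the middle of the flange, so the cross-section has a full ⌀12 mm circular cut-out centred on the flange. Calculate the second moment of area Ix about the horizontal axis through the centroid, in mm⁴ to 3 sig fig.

Ix ≈ 4.00 × 10⁶ mm⁴

Decompose the section into non-overlapping parts with the origin at the bottom-left of its bounding rectangle.
Flange: 110 × 18, A = 1 980 mm², y = 9 mm, Ī = 53 460 mm⁴.
Web: 10 × 110, A = 1 100 mm², y = 73 mm, Ī = 1 109 167 mm⁴.
Hole (subtracted): ⌀12, A = 113.1 mm², y = 9 mm, Ī = 1017.9 mm⁴.
Centroid: ȳ = ΣA·y / ΣA = 32.728 mm.
Transfer each piece to the horizontal axis through the centroid using Ī + A·d² with d = y − 32.728:
  flange: d = -23.728 mm → contributes +1 168 278 mm⁴
  web: d = 40.272 mm → contributes +2 893 144 mm⁴
  hole: d = -23.728 mm → contributes −64 696 mm⁴
Total I = 3 996 726 mm⁴.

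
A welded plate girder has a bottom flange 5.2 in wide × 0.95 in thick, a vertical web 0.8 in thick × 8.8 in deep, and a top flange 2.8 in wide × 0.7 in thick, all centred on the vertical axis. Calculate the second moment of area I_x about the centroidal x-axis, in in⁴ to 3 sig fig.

Treat the section as a set of non-overlapping primitives; coordinates are from the bounding-box lower-left.
Bottom plate: 5.2 × 0.95, A = 4.94 in², y = 0.475 in, Ī = 0.37153 in⁴.
Web plate: 0.8 × 8.8, A = 7.04 in², y = 5.35 in, Ī = 45.431 in⁴.
Top plate: 2.8 × 0.7, A = 1.96 in², y = 10.1 in, Ī = 0.080033 in⁴.
Centroid: ȳ = ΣA·y / ΣA = 4.2903 in.
Transfer each piece to the centroidal x-axis using Ī + A·d² with d = y − 4.2903:
  bottom plate: d = -3.8153 in → contributes +72.28 in⁴
  web plate: d = 1.0597 in → contributes +53.337 in⁴
  top plate: d = 5.8097 in → contributes +66.236 in⁴
Total I = 191.85 in⁴.

I_x ≈ 192 in⁴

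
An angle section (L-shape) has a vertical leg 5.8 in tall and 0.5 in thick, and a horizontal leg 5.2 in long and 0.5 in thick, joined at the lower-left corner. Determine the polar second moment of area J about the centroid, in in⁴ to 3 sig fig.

J ≈ 30.5 in⁴

Treat the section as a set of non-overlapping primitives; coordinates are from the bounding-box lower-left.
Vertical leg: 0.5 × 5.8, A = 2.9 in², y = 2.9 in, Ī = 8.1297 in⁴.
Horizontal leg (remainder): 4.7 × 0.5, A = 2.35 in², y = 0.25 in, Ī = 0.048958 in⁴.
Centroid: ȳ = ΣA·y / ΣA = 1.7138 in.
Transfer each piece to the centroidal x-axis using Ī + A·d² with d = y − 1.7138:
  vertical leg: d = 1.1862 in → contributes +12.21 in⁴
  horizontal leg (remainder): d = -1.4638 in → contributes +5.0844 in⁴
Total I = 17.294 in⁴.
For the y-axis: x̄ = 1.4138 in.
Repeating about the centroidal y-axis gives I_y = 13.161 in⁴.
Polar second moment: J = I_x + I_y = 30.456 in⁴.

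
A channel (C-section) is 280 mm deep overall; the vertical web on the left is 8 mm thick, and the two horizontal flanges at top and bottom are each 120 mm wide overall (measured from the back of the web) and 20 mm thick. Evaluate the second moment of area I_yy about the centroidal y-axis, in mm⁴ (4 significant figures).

Treat the section as a set of non-overlapping primitives; coordinates are from the bounding-box lower-left.
Web: 8 × 280, A = 2 240 mm², x = 4 mm, Ī = 11946.7 mm⁴.
Top flange (beyond web): 112 × 20, A = 2 240 mm², x = 64 mm, Ī = 2 341 547 mm⁴.
Bottom flange (beyond web): 112 × 20, A = 2 240 mm², x = 64 mm, Ī = 2 341 547 mm⁴.
Centroid: x̄ = ΣA·x / ΣA = 44 mm.
Transfer each piece to the centroidal y-axis using Ī + A·d² with d = x − 44:
  web: d = -40 mm → contributes +3 595 947 mm⁴
  top flange (beyond web): d = 20 mm → contributes +3 237 547 mm⁴
  bottom flange (beyond web): d = 20 mm → contributes +3 237 547 mm⁴
Total I = 10 071 040 mm⁴.

I_yy ≈ 1.007 × 10⁷ mm⁴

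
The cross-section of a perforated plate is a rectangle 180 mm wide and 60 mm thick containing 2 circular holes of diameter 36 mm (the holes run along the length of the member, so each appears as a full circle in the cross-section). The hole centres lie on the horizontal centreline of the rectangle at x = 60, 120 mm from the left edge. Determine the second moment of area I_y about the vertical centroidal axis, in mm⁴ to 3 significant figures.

I_y ≈ 2.72 × 10⁷ mm⁴

Treat the section as a set of non-overlapping primitives; coordinates are from the bounding-box lower-left.
Plate: 180 × 60, A = 10 800 mm², x = 90 mm, Ī = 29 160 000 mm⁴.
Hole 1 (subtracted): ⌀36, A = 1017.9 mm², x = 60 mm, Ī = 82 448 mm⁴.
Hole 2 (subtracted): ⌀36, A = 1017.9 mm², x = 120 mm, Ī = 82 448 mm⁴.
By symmetry the centroid is at mid-width, x̄ = 90 mm.
Transfer each piece to the vertical centroidal axis using Ī + A·d² with d = x − 90:
  plate: d = 0 mm → contributes +29 160 000 mm⁴
  hole 1: d = -30 mm → contributes −998 536 mm⁴
  hole 2: d = 30 mm → contributes −998 536 mm⁴
Total I = 27 162 927 mm⁴.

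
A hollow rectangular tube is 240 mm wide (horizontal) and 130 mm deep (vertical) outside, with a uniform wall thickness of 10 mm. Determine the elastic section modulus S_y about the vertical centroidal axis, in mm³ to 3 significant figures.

Treat the section as a set of non-overlapping primitives; coordinates are from the bounding-box lower-left.
Outer rectangle: 240 × 130, A = 31 200 mm², x = 120 mm, Ī = 149 760 000 mm⁴.
Inner void (subtracted): 220 × 110, A = 24 200 mm², x = 120 mm, Ī = 97 606 667 mm⁴.
By symmetry the centroid is at mid-width, x̄ = 120 mm.
All pieces are centred on the vertical centroidal axis, so I = ΣĪ (holes subtracted) = 52 153 333 mm⁴.
Extreme fibre distance c = 120 mm; S = I/c = 434 611 mm³.

S_y ≈ 4.35 × 10⁵ mm³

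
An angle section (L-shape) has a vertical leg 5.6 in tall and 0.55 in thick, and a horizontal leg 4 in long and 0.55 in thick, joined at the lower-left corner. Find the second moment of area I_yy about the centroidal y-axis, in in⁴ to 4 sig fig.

Split into non-overlapping primitives; take the origin at the lower-left of the bounding box.
Vertical leg: 0.55 × 5.6, A = 3.08 in², x = 0.275 in, Ī = 0.0776417 in⁴.
Horizontal leg (remainder): 3.45 × 0.55, A = 1.8975 in², x = 2.275 in, Ī = 1.88208 in⁴.
Centroid: x̄ = ΣA·x / ΣA = 1.03743 in.
Transfer each piece to the centroidal y-axis using Ī + A·d² with d = x − 1.03743:
  vertical leg: d = -0.762431 in → contributes +1.86805 in⁴
  horizontal leg (remainder): d = 1.23757 in → contributes +4.78825 in⁴
Total I = 6.6563 in⁴.

I_yy ≈ 6.656 in⁴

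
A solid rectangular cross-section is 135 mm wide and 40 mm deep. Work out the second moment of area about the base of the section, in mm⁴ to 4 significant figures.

The section: 135 × 40, A = 5 400 mm², y = 20 mm, Ī = 720 000 mm⁴.
Transfer it to the bottom edge using Ī + A·d² with d = y − 0:
  the section: d = 20 mm → contributes +2 880 000 mm⁴
Total I = 2 880 000 mm⁴.

I_base ≈ 2.880 × 10⁶ mm⁴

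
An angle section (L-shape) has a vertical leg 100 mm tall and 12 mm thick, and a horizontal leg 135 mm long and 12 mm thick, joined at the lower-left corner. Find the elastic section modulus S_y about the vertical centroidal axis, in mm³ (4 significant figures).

S_y ≈ 5.330 × 10⁴ mm³

Treat the section as a set of non-overlapping primitives; coordinates are from the bounding-box lower-left.
Vertical leg: 12 × 100, A = 1 200 mm², x = 6 mm, Ī = 14 400 mm⁴.
Horizontal leg (remainder): 123 × 12, A = 1 476 mm², x = 73.5 mm, Ī = 1 860 867 mm⁴.
Centroid: x̄ = ΣA·x / ΣA = 43.2309 mm.
Transfer each piece to the vertical centroidal axis using Ī + A·d² with d = x − 43.2309:
  vertical leg: d = -37.2309 mm → contributes +1 677 772 mm⁴
  horizontal leg (remainder): d = 30.2691 mm → contributes +3 213 202 mm⁴
Total I = 4 890 973 mm⁴.
Extreme fibre distance c = 91.7691 mm; S = I/c = 53296.5 mm³.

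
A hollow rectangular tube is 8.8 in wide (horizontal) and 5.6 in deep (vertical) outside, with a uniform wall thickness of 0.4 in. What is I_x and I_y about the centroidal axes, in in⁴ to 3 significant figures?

Split into non-overlapping primitives; take the origin at the lower-left of the bounding box.
Outer rectangle: 8.8 × 5.6, A = 49.28 in², y = 2.8 in, Ī = 128.79 in⁴.
Inner void (subtracted): 8 × 4.8, A = 38.4 in², y = 2.8 in, Ī = 73.728 in⁴.
By symmetry the centroid is at mid-height, ȳ = 2.8 in.
All pieces are centred on the centroidal x-axis, so I = ΣĪ (holes subtracted) = 55.057 in⁴.
Repeating about the centroidal y-axis gives I_y = 113.22 in⁴.

I_x ≈ 55.1 in⁴, I_y ≈ 113 in⁴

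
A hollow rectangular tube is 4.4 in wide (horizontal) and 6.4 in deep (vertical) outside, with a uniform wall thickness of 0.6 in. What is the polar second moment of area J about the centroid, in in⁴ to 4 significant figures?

J ≈ 89.86 in⁴

Break the section into simple shapes (no overlaps), measuring from the bottom-left corner of the bounding box.
Outer rectangle: 4.4 × 6.4, A = 28.16 in², y = 3.2 in, Ī = 96.1195 in⁴.
Inner void (subtracted): 3.2 × 5.2, A = 16.64 in², y = 3.2 in, Ī = 37.4955 in⁴.
By symmetry the centroid is at mid-height, ȳ = 3.2 in.
All pieces are centred on the centroidal x-axis, so I = ΣĪ (holes subtracted) = 58.624 in⁴.
Repeating about the centroidal y-axis gives I_y = 31.232 in⁴.
Polar second moment: J = I_x + I_y = 89.856 in⁴.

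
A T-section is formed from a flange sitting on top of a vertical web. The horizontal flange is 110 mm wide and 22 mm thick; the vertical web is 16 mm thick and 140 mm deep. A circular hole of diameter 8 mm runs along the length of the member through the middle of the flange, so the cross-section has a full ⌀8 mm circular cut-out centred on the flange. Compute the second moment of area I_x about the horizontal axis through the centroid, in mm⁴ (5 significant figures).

I_x ≈ 1.1311 × 10⁷ mm⁴

Break the section into simple shapes (no overlaps), measuring from the bottom-left corner of the bounding box.
Flange: 110 × 22, A = 2 420 mm², y = 151 mm, Ī = 97606.67 mm⁴.
Web: 16 × 140, A = 2 240 mm², y = 70 mm, Ī = 3 658 667 mm⁴.
Hole (subtracted): ⌀8, A = 50.26548 mm², y = 151 mm, Ī = 201.0619 mm⁴.
Centroid: ȳ = ΣA·y / ΣA = 111.6398 mm.
Transfer each piece to the horizontal axis through the centroid using Ī + A·d² with d = y − 111.6398:
  flange: d = 39.36018 mm → contributes +3 846 729 mm⁴
  web: d = -41.63982 mm → contributes +7 542 545 mm⁴
  hole: d = 39.36018 mm → contributes −78073.56 mm⁴
Total I = 11 311 200 mm⁴.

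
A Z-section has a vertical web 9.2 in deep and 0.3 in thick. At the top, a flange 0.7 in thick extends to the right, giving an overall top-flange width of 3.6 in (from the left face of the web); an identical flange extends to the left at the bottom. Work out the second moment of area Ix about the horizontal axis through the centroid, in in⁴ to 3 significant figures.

Ix ≈ 103 in⁴

Split into non-overlapping primitives; take the origin at the lower-left of the bounding box.
Web: 0.3 × 9.2, A = 2.76 in², y = 4.6 in, Ī = 19.467 in⁴.
Top flange (beyond web): 3.3 × 0.7, A = 2.31 in², y = 8.85 in, Ī = 0.094325 in⁴.
Bottom flange (beyond web): 3.3 × 0.7, A = 2.31 in², y = 0.35 in, Ī = 0.094325 in⁴.
Centroid: ȳ = ΣA·y / ΣA = 4.6 in.
Transfer each piece to the horizontal axis through the centroid using Ī + A·d² with d = y − 4.6:
  web: d = 0 in → contributes +19.467 in⁴
  top flange (beyond web): d = 4.25 in → contributes +41.819 in⁴
  bottom flange (beyond web): d = -4.25 in → contributes +41.819 in⁴
Total I = 103.1 in⁴.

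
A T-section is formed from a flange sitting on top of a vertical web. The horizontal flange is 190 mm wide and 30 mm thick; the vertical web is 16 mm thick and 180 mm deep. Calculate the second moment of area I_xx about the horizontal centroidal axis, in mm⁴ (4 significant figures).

Decompose the section into non-overlapping parts with the origin at the bottom-left of its bounding rectangle.
Flange: 190 × 30, A = 5 700 mm², y = 195 mm, Ī = 427 500 mm⁴.
Web: 16 × 180, A = 2 880 mm², y = 90 mm, Ī = 7 776 000 mm⁴.
Centroid: ȳ = ΣA·y / ΣA = 159.755 mm.
Transfer each piece to the horizontal centroidal axis using Ī + A·d² with d = y − 159.755:
  flange: d = 35.2448 mm → contributes +7 507 999 mm⁴
  web: d = -69.7552 mm → contributes +21 789 487 mm⁴
Total I = 29 297 486 mm⁴.

I_xx ≈ 2.930 × 10⁷ mm⁴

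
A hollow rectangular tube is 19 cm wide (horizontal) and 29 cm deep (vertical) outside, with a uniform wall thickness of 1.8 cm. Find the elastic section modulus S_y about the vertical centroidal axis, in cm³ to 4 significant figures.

S_y ≈ 931.1 cm³

Break the section into simple shapes (no overlaps), measuring from the bottom-left corner of the bounding box.
Outer rectangle: 19 × 29, A = 551 cm², x = 9.5 cm, Ī = 16575.9 cm⁴.
Inner void (subtracted): 15.4 × 25.4, A = 391.16 cm², x = 9.5 cm, Ī = 7730.63 cm⁴.
By symmetry the centroid is at mid-width, x̄ = 9.5 cm.
All pieces are centred on the vertical centroidal axis, so I = ΣĪ (holes subtracted) = 8845.29 cm⁴.
Extreme fibre distance c = 9.5 cm; S = I/c = 931.083 cm³.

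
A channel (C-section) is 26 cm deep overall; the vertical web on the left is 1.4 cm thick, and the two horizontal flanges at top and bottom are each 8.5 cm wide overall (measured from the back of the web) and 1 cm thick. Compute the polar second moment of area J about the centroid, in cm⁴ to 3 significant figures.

J ≈ 4520 cm⁴

Treat the section as a set of non-overlapping primitives; coordinates are from the bounding-box lower-left.
Web: 1.4 × 26, A = 36.4 cm², y = 13 cm, Ī = 2050.5 cm⁴.
Top flange (beyond web): 7.1 × 1, A = 7.1 cm², y = 25.5 cm, Ī = 0.59167 cm⁴.
Bottom flange (beyond web): 7.1 × 1, A = 7.1 cm², y = 0.5 cm, Ī = 0.59167 cm⁴.
By symmetry the centroid is at mid-height, ȳ = 13 cm.
Transfer each piece to the centroidal x-axis using Ī + A·d² with d = y − 13:
  web: d = 0 cm → contributes +2050.5 cm⁴
  top flange (beyond web): d = 12.5 cm → contributes +1 110 cm⁴
  bottom flange (beyond web): d = -12.5 cm → contributes +1 110 cm⁴
Total I = 4270.5 cm⁴.
For the y-axis: x̄ = 1.8927 cm.
Repeating about the centroidal y-axis gives I_y = 250.11 cm⁴.
Polar second moment: J = I_x + I_y = 4520.6 cm⁴.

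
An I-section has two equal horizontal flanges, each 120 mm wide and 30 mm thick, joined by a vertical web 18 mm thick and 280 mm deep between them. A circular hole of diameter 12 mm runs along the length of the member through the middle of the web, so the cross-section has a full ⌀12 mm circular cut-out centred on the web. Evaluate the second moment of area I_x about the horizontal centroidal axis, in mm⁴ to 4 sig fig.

Break the section into simple shapes (no overlaps), measuring from the bottom-left corner of the bounding box.
Bottom flange: 120 × 30, A = 3 600 mm², y = 15 mm, Ī = 270 000 mm⁴.
Web: 18 × 280, A = 5 040 mm², y = 170 mm, Ī = 32 928 000 mm⁴.
Top flange: 120 × 30, A = 3 600 mm², y = 325 mm, Ī = 270 000 mm⁴.
Hole (subtracted): ⌀12, A = 113.097 mm², y = 170 mm, Ī = 1017.88 mm⁴.
By symmetry the centroid is at mid-height, ȳ = 170 mm.
Transfer each piece to the horizontal centroidal axis using Ī + A·d² with d = y − 170:
  bottom flange: d = -155 mm → contributes +86 760 000 mm⁴
  web: d = 0 mm → contributes +32 928 000 mm⁴
  top flange: d = 155 mm → contributes +86 760 000 mm⁴
  hole: d = 0 mm → contributes −1017.88 mm⁴
Total I = 206 446 982 mm⁴.

I_x ≈ 2.064 × 10⁸ mm⁴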